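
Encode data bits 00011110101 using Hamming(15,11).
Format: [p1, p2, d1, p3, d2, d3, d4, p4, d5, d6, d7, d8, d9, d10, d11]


Parity bits: p1=1, p2=0, p3=1, p4=1

100100111110101


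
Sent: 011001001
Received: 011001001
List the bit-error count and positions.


XOR: 000000000

0 errors (received matches sent)


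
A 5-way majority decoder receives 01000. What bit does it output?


Ones: 1 out of 5
Threshold: 3

0 (1/5 voted 1)


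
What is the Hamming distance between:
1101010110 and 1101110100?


XOR: 0000100010
Count of 1s: 2

2


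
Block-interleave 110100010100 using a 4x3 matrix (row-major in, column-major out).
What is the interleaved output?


Matrix:
  110
  100
  010
  100
Read columns: 110110100000

110110100000


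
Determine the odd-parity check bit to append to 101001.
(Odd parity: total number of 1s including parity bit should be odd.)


Number of 1s in data: 3
Parity bit: 0

0


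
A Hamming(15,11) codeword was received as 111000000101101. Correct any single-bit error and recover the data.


Syndrome = 4: error at position 4

Data: 10000101101 (corrected bit 4)


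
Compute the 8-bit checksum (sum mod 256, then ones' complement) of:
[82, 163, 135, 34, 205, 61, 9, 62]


Sum = 751 mod 256 = 239
Complement = 16

16


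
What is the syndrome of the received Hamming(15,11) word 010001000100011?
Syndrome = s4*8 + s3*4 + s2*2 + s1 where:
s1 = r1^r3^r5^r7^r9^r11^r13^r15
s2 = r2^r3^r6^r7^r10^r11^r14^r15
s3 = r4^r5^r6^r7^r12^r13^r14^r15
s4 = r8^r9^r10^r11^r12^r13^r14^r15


s1=1, s2=1, s3=1, s4=1

Syndrome = 15 (error at position 15)


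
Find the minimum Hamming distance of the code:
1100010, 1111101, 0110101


Comparing all pairs, minimum distance: 2
Can detect 1 errors, correct 0 errors

2


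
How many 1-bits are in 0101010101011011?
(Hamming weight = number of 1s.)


Counting 1s in 0101010101011011

9


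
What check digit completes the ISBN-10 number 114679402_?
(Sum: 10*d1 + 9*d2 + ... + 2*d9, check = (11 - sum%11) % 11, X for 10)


Weighted sum: 200
200 mod 11 = 2

Check digit: 9


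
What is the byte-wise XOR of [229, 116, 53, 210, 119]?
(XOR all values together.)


XOR chain: 229 ^ 116 ^ 53 ^ 210 ^ 119 = 1

1


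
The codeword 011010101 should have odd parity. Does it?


Number of 1s: 5

Yes, parity is correct (5 ones)


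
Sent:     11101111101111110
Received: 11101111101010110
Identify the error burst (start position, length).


XOR: 00000000000101000

Burst at position 11, length 3


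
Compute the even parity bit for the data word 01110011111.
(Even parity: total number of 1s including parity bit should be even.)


Number of 1s in data: 8
Parity bit: 0

0


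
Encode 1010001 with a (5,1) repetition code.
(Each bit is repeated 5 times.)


Each bit -> 5 copies

11111000001111100000000000000011111


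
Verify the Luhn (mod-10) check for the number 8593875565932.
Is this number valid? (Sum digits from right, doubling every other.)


Luhn sum = 67
67 mod 10 = 7

Invalid (Luhn sum mod 10 = 7)


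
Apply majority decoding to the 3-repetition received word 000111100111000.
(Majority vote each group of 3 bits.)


Groups: 000, 111, 100, 111, 000
Majority votes: 01010

01010


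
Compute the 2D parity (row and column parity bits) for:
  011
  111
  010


Row parities: 011
Column parities: 110

Row P: 011, Col P: 110, Corner: 0


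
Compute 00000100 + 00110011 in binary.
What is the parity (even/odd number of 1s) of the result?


00000100 = 4
00110011 = 51
Sum = 55 = 110111
1s count = 5

odd parity (5 ones in 110111)


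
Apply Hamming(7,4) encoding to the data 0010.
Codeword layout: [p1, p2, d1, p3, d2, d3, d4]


Parity bits: p1=0, p2=1, p3=1

0101010


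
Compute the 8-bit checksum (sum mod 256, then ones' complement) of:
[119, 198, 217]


Sum = 534 mod 256 = 22
Complement = 233

233


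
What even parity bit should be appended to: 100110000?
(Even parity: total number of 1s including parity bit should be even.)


Number of 1s in data: 3
Parity bit: 1

1


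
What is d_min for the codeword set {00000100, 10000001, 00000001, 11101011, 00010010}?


Comparing all pairs, minimum distance: 1
Can detect 0 errors, correct 0 errors

1


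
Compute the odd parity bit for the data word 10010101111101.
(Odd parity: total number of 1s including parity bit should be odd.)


Number of 1s in data: 9
Parity bit: 0

0


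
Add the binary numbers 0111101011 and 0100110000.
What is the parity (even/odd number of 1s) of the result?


0111101011 = 491
0100110000 = 304
Sum = 795 = 1100011011
1s count = 6

even parity (6 ones in 1100011011)


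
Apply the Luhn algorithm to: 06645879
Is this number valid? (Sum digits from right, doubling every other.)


Luhn sum = 36
36 mod 10 = 6

Invalid (Luhn sum mod 10 = 6)


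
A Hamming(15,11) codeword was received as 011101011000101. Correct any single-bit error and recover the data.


Syndrome = 0: no error detected

Data: 10101000101 (no errors)


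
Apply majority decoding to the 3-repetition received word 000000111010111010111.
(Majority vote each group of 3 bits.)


Groups: 000, 000, 111, 010, 111, 010, 111
Majority votes: 0010101

0010101


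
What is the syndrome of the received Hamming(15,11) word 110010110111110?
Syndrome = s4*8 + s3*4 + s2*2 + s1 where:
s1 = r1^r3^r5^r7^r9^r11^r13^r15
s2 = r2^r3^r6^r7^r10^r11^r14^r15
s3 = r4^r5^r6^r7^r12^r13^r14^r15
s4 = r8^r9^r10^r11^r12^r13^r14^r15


s1=1, s2=1, s3=1, s4=0

Syndrome = 7 (error at position 7)


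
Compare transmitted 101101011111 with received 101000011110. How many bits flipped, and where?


XOR: 000101000001

3 error(s) at position(s): 3, 5, 11


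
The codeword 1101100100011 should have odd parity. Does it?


Number of 1s: 7

Yes, parity is correct (7 ones)


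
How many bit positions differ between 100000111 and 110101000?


XOR: 010101111
Count of 1s: 6

6


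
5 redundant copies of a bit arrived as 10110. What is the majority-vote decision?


Ones: 3 out of 5
Threshold: 3

1 (3/5 voted 1)


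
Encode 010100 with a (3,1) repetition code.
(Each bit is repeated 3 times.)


Each bit -> 3 copies

000111000111000000


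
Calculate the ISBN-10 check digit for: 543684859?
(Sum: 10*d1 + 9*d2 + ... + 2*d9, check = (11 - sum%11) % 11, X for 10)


Weighted sum: 285
285 mod 11 = 10

Check digit: 1


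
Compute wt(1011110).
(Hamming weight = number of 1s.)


Counting 1s in 1011110

5


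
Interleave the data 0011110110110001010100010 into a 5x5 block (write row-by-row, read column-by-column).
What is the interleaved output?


Matrix:
  00111
  10110
  11000
  10101
  00010
Read columns: 0111000100110101100110010

0111000100110101100110010


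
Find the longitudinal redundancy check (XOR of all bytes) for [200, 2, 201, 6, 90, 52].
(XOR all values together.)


XOR chain: 200 ^ 2 ^ 201 ^ 6 ^ 90 ^ 52 = 107

107


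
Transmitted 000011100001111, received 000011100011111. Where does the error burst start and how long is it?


XOR: 000000000010000

Burst at position 10, length 1


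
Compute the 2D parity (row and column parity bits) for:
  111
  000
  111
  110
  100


Row parities: 10101
Column parities: 010

Row P: 10101, Col P: 010, Corner: 1


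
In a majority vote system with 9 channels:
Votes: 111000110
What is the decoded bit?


Ones: 5 out of 9
Threshold: 5

1 (5/9 voted 1)


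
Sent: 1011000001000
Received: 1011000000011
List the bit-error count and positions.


XOR: 0000000001011

3 error(s) at position(s): 9, 11, 12


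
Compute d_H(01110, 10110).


XOR: 11000
Count of 1s: 2

2


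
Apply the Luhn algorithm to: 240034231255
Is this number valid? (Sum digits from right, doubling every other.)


Luhn sum = 35
35 mod 10 = 5

Invalid (Luhn sum mod 10 = 5)


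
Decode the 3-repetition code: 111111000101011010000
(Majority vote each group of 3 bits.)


Groups: 111, 111, 000, 101, 011, 010, 000
Majority votes: 1101100

1101100


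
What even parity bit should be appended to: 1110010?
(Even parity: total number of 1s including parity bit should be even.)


Number of 1s in data: 4
Parity bit: 0

0


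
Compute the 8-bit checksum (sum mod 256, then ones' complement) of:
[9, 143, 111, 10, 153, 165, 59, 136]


Sum = 786 mod 256 = 18
Complement = 237

237


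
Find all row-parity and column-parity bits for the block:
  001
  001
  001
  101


Row parities: 1110
Column parities: 100

Row P: 1110, Col P: 100, Corner: 1


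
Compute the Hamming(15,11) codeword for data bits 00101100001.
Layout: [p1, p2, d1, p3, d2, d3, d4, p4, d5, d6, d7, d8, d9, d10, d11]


Parity bits: p1=0, p2=1, p3=0, p4=1

010001011100001


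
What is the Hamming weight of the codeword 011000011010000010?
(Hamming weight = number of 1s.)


Counting 1s in 011000011010000010

6


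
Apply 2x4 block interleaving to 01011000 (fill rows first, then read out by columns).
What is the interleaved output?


Matrix:
  0101
  1000
Read columns: 01100010

01100010


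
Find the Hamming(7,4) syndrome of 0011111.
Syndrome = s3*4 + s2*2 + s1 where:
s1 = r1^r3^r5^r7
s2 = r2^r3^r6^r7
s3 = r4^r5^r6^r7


s1=1, s2=1, s3=0

Syndrome = 3 (error at position 3)


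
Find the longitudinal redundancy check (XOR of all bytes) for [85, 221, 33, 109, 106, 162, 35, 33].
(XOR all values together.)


XOR chain: 85 ^ 221 ^ 33 ^ 109 ^ 106 ^ 162 ^ 35 ^ 33 = 14

14


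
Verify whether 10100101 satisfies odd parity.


Number of 1s: 4

No, parity error (4 ones)


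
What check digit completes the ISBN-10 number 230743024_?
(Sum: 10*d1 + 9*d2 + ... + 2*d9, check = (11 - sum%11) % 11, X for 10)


Weighted sum: 149
149 mod 11 = 6

Check digit: 5


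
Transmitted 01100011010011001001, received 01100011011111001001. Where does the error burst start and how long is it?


XOR: 00000000001100000000

Burst at position 10, length 2


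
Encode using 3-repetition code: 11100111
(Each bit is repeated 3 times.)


Each bit -> 3 copies

111111111000000111111111


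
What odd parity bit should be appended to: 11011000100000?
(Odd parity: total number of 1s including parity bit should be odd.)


Number of 1s in data: 5
Parity bit: 0

0


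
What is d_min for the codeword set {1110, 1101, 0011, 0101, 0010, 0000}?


Comparing all pairs, minimum distance: 1
Can detect 0 errors, correct 0 errors

1


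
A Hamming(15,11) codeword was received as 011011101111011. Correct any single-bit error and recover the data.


Syndrome = 0: no error detected

Data: 11111111011 (no errors)


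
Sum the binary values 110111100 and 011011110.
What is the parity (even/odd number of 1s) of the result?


110111100 = 444
011011110 = 222
Sum = 666 = 1010011010
1s count = 5

odd parity (5 ones in 1010011010)


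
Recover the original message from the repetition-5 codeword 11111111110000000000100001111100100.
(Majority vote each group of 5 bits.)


Groups: 11111, 11111, 00000, 00000, 10000, 11111, 00100
Majority votes: 1100010

1100010


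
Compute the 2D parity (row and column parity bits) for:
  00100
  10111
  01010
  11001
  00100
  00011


Row parities: 100110
Column parities: 00111

Row P: 100110, Col P: 00111, Corner: 1


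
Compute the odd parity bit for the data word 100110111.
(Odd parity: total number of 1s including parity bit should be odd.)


Number of 1s in data: 6
Parity bit: 1

1


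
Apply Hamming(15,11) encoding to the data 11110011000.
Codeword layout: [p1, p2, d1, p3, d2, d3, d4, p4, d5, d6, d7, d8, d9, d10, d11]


Parity bits: p1=0, p2=0, p3=0, p4=0

001011100011000


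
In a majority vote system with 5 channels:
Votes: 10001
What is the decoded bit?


Ones: 2 out of 5
Threshold: 3

0 (2/5 voted 1)


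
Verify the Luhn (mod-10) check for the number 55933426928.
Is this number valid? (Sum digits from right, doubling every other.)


Luhn sum = 58
58 mod 10 = 8

Invalid (Luhn sum mod 10 = 8)


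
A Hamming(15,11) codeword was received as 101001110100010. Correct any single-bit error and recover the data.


Syndrome = 15: error at position 15

Data: 10110100011 (corrected bit 15)


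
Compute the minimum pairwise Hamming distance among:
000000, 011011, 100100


Comparing all pairs, minimum distance: 2
Can detect 1 errors, correct 0 errors

2


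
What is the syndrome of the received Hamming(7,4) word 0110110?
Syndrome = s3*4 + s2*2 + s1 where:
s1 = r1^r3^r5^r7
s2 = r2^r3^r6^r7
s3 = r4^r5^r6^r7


s1=0, s2=1, s3=0

Syndrome = 2 (error at position 2)


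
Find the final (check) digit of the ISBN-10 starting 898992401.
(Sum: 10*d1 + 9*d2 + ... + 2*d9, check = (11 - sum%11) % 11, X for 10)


Weighted sum: 370
370 mod 11 = 7

Check digit: 4


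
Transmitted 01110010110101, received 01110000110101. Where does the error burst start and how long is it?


XOR: 00000010000000

Burst at position 6, length 1


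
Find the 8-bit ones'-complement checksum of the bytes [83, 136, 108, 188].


Sum = 515 mod 256 = 3
Complement = 252

252


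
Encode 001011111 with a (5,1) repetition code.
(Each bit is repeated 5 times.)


Each bit -> 5 copies

000000000011111000001111111111111111111111111


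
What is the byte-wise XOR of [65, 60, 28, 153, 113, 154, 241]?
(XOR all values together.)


XOR chain: 65 ^ 60 ^ 28 ^ 153 ^ 113 ^ 154 ^ 241 = 226

226


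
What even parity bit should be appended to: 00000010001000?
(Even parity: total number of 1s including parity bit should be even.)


Number of 1s in data: 2
Parity bit: 0

0


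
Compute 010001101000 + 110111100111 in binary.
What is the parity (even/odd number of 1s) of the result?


010001101000 = 1128
110111100111 = 3559
Sum = 4687 = 1001001001111
1s count = 7

odd parity (7 ones in 1001001001111)


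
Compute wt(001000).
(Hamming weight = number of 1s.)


Counting 1s in 001000

1


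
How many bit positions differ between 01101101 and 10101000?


XOR: 11000101
Count of 1s: 4

4


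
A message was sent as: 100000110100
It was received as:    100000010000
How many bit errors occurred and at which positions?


XOR: 000000100100

2 error(s) at position(s): 6, 9


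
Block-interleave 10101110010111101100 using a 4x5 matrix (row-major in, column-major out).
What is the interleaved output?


Matrix:
  10101
  11001
  01111
  01100
Read columns: 11000111101100101110

11000111101100101110


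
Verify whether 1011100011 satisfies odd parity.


Number of 1s: 6

No, parity error (6 ones)


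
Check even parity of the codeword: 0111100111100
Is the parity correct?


Number of 1s: 8

Yes, parity is correct (8 ones)


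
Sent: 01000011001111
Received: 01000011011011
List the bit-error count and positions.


XOR: 00000000010100

2 error(s) at position(s): 9, 11


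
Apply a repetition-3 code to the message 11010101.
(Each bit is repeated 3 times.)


Each bit -> 3 copies

111111000111000111000111


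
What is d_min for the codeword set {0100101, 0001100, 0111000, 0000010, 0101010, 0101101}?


Comparing all pairs, minimum distance: 1
Can detect 0 errors, correct 0 errors

1


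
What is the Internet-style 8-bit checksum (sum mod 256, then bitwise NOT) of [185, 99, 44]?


Sum = 328 mod 256 = 72
Complement = 183

183


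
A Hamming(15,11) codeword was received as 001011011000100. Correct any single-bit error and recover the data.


Syndrome = 12: error at position 12

Data: 11101001100 (corrected bit 12)


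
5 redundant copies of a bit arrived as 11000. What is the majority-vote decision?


Ones: 2 out of 5
Threshold: 3

0 (2/5 voted 1)


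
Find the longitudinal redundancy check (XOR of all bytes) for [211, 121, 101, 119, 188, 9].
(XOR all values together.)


XOR chain: 211 ^ 121 ^ 101 ^ 119 ^ 188 ^ 9 = 13

13


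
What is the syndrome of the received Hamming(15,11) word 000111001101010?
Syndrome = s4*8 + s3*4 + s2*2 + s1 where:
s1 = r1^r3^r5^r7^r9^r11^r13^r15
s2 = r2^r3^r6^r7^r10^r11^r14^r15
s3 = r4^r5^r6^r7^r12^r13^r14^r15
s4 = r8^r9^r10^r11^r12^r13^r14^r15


s1=0, s2=1, s3=1, s4=0

Syndrome = 6 (error at position 6)


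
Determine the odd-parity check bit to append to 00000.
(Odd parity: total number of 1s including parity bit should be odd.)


Number of 1s in data: 0
Parity bit: 1

1


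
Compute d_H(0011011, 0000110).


XOR: 0011101
Count of 1s: 4

4


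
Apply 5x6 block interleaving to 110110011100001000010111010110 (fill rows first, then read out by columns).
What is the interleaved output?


Matrix:
  110110
  011100
  001000
  010111
  010110
Read columns: 100001101101100110111001100010

100001101101100110111001100010


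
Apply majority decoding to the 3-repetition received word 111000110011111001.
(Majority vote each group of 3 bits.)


Groups: 111, 000, 110, 011, 111, 001
Majority votes: 101110

101110


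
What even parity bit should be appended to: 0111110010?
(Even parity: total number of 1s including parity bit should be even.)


Number of 1s in data: 6
Parity bit: 0

0


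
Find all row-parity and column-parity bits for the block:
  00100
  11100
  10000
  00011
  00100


Row parities: 11101
Column parities: 01111

Row P: 11101, Col P: 01111, Corner: 0


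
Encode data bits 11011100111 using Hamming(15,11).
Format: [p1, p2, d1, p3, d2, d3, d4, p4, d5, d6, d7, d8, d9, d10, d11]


Parity bits: p1=0, p2=1, p3=1, p4=1

011110111100111


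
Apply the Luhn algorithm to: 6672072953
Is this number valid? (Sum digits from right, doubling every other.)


Luhn sum = 40
40 mod 10 = 0

Valid (Luhn sum mod 10 = 0)


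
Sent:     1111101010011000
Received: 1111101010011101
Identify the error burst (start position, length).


XOR: 0000000000000101

Burst at position 13, length 3


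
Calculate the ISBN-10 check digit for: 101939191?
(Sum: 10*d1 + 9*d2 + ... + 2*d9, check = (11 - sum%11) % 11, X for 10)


Weighted sum: 177
177 mod 11 = 1

Check digit: X


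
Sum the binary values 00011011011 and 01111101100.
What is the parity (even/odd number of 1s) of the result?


00011011011 = 219
01111101100 = 1004
Sum = 1223 = 10011000111
1s count = 6

even parity (6 ones in 10011000111)


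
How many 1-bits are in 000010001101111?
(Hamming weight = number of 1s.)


Counting 1s in 000010001101111

7


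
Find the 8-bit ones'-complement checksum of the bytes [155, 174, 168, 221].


Sum = 718 mod 256 = 206
Complement = 49

49


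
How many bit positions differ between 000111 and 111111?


XOR: 111000
Count of 1s: 3

3


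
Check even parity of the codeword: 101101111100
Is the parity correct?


Number of 1s: 8

Yes, parity is correct (8 ones)


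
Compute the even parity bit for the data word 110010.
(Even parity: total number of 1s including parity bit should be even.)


Number of 1s in data: 3
Parity bit: 1

1


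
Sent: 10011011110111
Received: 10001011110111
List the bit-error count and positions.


XOR: 00010000000000

1 error(s) at position(s): 3


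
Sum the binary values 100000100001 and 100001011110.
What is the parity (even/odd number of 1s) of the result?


100000100001 = 2081
100001011110 = 2142
Sum = 4223 = 1000001111111
1s count = 8

even parity (8 ones in 1000001111111)


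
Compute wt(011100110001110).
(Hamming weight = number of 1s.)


Counting 1s in 011100110001110

8


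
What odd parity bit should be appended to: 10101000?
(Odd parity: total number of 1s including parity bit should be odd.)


Number of 1s in data: 3
Parity bit: 0

0


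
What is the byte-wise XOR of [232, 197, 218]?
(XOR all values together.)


XOR chain: 232 ^ 197 ^ 218 = 247

247


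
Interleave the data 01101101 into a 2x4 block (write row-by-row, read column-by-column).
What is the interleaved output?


Matrix:
  0110
  1101
Read columns: 01111001

01111001


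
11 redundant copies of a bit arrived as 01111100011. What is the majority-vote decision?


Ones: 7 out of 11
Threshold: 6

1 (7/11 voted 1)


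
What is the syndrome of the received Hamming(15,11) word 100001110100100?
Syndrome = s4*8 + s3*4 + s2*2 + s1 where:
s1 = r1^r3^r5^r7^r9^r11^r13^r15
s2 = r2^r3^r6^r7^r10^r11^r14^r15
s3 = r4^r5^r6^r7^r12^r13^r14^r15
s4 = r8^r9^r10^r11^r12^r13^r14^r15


s1=1, s2=1, s3=1, s4=1

Syndrome = 15 (error at position 15)


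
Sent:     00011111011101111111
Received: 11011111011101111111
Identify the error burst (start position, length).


XOR: 11000000000000000000

Burst at position 0, length 2


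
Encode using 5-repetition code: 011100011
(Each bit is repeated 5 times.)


Each bit -> 5 copies

000001111111111111110000000000000001111111111


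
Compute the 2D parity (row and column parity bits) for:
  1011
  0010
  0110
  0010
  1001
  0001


Row parities: 110101
Column parities: 0101

Row P: 110101, Col P: 0101, Corner: 0


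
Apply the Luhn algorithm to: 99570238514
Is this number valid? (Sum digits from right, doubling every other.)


Luhn sum = 53
53 mod 10 = 3

Invalid (Luhn sum mod 10 = 3)


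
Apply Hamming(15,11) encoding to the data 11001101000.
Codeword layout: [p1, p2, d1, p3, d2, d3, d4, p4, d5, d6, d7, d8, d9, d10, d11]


Parity bits: p1=1, p2=0, p3=0, p4=1

101010011101000


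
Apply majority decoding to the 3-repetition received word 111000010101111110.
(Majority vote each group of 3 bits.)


Groups: 111, 000, 010, 101, 111, 110
Majority votes: 100111

100111


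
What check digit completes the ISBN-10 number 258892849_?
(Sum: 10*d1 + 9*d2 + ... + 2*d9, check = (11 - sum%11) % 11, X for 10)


Weighted sum: 311
311 mod 11 = 3

Check digit: 8


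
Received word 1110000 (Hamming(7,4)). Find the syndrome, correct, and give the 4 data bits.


Syndrome = 0: no error detected

Data: 1000 (no errors)


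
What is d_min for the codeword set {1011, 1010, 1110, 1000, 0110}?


Comparing all pairs, minimum distance: 1
Can detect 0 errors, correct 0 errors

1


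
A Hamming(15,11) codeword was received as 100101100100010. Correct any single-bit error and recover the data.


Syndrome = 0: no error detected

Data: 00110100010 (no errors)


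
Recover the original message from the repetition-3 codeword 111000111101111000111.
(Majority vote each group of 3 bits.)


Groups: 111, 000, 111, 101, 111, 000, 111
Majority votes: 1011101

1011101


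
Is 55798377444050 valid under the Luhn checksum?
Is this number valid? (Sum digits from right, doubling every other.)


Luhn sum = 63
63 mod 10 = 3

Invalid (Luhn sum mod 10 = 3)


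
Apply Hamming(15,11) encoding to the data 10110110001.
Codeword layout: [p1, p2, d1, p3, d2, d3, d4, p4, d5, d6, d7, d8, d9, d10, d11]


Parity bits: p1=0, p2=0, p3=1, p4=1

001101110110001


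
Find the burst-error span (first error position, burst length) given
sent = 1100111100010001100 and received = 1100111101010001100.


XOR: 0000000001000000000

Burst at position 9, length 1


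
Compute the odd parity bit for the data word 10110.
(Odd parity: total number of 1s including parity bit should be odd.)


Number of 1s in data: 3
Parity bit: 0

0


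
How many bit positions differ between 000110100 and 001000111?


XOR: 001110011
Count of 1s: 5

5


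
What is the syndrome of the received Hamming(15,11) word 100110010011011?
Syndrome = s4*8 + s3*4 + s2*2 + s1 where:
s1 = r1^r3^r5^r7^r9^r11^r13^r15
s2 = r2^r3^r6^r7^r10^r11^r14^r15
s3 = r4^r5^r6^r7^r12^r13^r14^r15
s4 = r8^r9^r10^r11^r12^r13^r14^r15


s1=0, s2=1, s3=1, s4=1

Syndrome = 14 (error at position 14)


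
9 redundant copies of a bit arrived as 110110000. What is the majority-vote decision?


Ones: 4 out of 9
Threshold: 5

0 (4/9 voted 1)


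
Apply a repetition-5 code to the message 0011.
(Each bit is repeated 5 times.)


Each bit -> 5 copies

00000000001111111111


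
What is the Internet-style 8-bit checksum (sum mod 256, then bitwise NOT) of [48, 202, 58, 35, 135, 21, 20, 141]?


Sum = 660 mod 256 = 148
Complement = 107

107


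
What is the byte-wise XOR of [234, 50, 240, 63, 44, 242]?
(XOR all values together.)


XOR chain: 234 ^ 50 ^ 240 ^ 63 ^ 44 ^ 242 = 201

201


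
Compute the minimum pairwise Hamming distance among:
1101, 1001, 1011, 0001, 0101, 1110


Comparing all pairs, minimum distance: 1
Can detect 0 errors, correct 0 errors

1


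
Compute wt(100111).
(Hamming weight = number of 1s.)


Counting 1s in 100111

4


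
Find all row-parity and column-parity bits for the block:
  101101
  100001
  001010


Row parities: 000
Column parities: 000110

Row P: 000, Col P: 000110, Corner: 0


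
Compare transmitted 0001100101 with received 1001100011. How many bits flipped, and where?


XOR: 1000000110

3 error(s) at position(s): 0, 7, 8


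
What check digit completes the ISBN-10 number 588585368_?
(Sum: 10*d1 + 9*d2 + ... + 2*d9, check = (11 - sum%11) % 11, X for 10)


Weighted sum: 340
340 mod 11 = 10

Check digit: 1


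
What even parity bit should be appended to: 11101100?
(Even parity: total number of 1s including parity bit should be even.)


Number of 1s in data: 5
Parity bit: 1

1


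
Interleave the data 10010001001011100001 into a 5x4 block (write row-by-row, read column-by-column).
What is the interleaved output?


Matrix:
  1001
  0001
  0010
  1110
  0001
Read columns: 10010000100011011001

10010000100011011001


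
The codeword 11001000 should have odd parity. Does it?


Number of 1s: 3

Yes, parity is correct (3 ones)


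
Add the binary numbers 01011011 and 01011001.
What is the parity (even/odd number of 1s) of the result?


01011011 = 91
01011001 = 89
Sum = 180 = 10110100
1s count = 4

even parity (4 ones in 10110100)


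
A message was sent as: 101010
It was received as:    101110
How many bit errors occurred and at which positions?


XOR: 000100

1 error(s) at position(s): 3


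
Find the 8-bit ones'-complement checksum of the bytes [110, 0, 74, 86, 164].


Sum = 434 mod 256 = 178
Complement = 77

77


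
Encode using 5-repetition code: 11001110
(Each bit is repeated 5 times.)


Each bit -> 5 copies

1111111111000000000011111111111111100000


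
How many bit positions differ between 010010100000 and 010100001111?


XOR: 000110101111
Count of 1s: 7

7


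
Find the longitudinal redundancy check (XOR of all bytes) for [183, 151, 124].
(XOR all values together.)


XOR chain: 183 ^ 151 ^ 124 = 92

92


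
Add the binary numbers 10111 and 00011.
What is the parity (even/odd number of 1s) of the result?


10111 = 23
00011 = 3
Sum = 26 = 11010
1s count = 3

odd parity (3 ones in 11010)


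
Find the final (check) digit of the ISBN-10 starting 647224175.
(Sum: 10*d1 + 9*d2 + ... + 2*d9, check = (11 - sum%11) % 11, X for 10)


Weighted sum: 233
233 mod 11 = 2

Check digit: 9


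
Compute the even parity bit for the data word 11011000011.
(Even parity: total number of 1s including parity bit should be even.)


Number of 1s in data: 6
Parity bit: 0

0


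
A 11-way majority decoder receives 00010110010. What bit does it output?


Ones: 4 out of 11
Threshold: 6

0 (4/11 voted 1)


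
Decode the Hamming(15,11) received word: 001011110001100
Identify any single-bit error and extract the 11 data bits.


Syndrome = 14: error at position 14

Data: 11110001110 (corrected bit 14)


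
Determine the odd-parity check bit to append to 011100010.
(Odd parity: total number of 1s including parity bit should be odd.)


Number of 1s in data: 4
Parity bit: 1

1


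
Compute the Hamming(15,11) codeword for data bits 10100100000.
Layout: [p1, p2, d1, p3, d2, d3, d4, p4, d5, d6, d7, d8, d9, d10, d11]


Parity bits: p1=1, p2=1, p3=1, p4=1

111101010100000


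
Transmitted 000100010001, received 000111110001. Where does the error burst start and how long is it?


XOR: 000011100000

Burst at position 4, length 3


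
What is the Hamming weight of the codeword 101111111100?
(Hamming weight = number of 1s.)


Counting 1s in 101111111100

9


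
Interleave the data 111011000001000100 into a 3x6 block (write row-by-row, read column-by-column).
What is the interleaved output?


Matrix:
  111011
  000001
  000100
Read columns: 100100100001100110

100100100001100110


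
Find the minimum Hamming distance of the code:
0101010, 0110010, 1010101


Comparing all pairs, minimum distance: 2
Can detect 1 errors, correct 0 errors

2


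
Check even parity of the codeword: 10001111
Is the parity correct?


Number of 1s: 5

No, parity error (5 ones)


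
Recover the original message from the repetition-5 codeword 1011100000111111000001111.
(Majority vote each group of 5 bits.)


Groups: 10111, 00000, 11111, 10000, 01111
Majority votes: 10101

10101


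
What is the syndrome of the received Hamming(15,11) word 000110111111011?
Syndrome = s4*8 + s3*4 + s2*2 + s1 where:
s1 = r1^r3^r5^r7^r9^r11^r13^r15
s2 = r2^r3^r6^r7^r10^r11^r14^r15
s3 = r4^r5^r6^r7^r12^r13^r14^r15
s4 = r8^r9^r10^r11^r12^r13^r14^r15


s1=1, s2=1, s3=0, s4=1

Syndrome = 11 (error at position 11)


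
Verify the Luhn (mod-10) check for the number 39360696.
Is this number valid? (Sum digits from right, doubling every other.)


Luhn sum = 48
48 mod 10 = 8

Invalid (Luhn sum mod 10 = 8)


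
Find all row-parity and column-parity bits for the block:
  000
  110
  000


Row parities: 000
Column parities: 110

Row P: 000, Col P: 110, Corner: 0


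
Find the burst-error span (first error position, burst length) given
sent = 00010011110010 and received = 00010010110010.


XOR: 00000001000000

Burst at position 7, length 1


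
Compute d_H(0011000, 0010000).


XOR: 0001000
Count of 1s: 1

1


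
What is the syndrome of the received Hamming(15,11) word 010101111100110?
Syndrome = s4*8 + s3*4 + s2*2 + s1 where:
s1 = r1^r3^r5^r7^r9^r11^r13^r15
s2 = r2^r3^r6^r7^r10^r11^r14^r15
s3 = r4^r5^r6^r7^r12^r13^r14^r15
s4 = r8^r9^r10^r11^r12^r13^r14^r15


s1=1, s2=1, s3=1, s4=1

Syndrome = 15 (error at position 15)


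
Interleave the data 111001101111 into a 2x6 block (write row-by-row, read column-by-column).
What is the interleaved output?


Matrix:
  111001
  101111
Read columns: 111011010111

111011010111


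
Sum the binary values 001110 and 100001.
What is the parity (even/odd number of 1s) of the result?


001110 = 14
100001 = 33
Sum = 47 = 101111
1s count = 5

odd parity (5 ones in 101111)


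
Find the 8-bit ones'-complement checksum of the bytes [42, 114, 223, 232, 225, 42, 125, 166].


Sum = 1169 mod 256 = 145
Complement = 110

110


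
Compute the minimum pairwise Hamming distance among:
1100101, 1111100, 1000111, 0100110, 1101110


Comparing all pairs, minimum distance: 2
Can detect 1 errors, correct 0 errors

2


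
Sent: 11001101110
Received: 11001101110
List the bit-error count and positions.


XOR: 00000000000

0 errors (received matches sent)


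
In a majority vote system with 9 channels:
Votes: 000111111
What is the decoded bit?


Ones: 6 out of 9
Threshold: 5

1 (6/9 voted 1)


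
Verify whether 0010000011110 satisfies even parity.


Number of 1s: 5

No, parity error (5 ones)


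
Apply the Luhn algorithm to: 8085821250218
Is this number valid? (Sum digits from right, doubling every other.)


Luhn sum = 51
51 mod 10 = 1

Invalid (Luhn sum mod 10 = 1)


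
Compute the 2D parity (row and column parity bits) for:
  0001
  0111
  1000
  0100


Row parities: 1111
Column parities: 1010

Row P: 1111, Col P: 1010, Corner: 0


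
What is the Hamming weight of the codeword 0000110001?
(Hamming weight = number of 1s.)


Counting 1s in 0000110001

3


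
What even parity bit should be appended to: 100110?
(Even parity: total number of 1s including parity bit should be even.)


Number of 1s in data: 3
Parity bit: 1

1


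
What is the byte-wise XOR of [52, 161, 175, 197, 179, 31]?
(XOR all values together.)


XOR chain: 52 ^ 161 ^ 175 ^ 197 ^ 179 ^ 31 = 83

83


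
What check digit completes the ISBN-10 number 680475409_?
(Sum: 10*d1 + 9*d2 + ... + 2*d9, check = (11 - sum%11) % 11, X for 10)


Weighted sum: 261
261 mod 11 = 8

Check digit: 3


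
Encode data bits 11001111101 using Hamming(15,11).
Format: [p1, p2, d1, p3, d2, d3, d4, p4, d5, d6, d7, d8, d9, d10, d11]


Parity bits: p1=0, p2=0, p3=0, p4=0

001010001111101


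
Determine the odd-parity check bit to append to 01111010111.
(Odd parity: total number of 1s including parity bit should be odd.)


Number of 1s in data: 8
Parity bit: 1

1


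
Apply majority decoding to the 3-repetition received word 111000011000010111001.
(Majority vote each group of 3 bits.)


Groups: 111, 000, 011, 000, 010, 111, 001
Majority votes: 1010010

1010010


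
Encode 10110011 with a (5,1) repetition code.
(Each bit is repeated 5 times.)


Each bit -> 5 copies

1111100000111111111100000000001111111111


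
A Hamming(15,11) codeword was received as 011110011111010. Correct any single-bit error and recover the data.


Syndrome = 2: error at position 2

Data: 11001111010 (corrected bit 2)


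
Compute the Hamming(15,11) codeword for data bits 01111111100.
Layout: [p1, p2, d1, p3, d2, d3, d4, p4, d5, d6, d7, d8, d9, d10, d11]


Parity bits: p1=1, p2=0, p3=1, p4=1

100111111111100


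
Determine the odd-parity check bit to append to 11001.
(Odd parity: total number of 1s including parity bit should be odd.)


Number of 1s in data: 3
Parity bit: 0

0


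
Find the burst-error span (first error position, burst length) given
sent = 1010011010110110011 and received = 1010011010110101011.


XOR: 0000000000000011000

Burst at position 14, length 2


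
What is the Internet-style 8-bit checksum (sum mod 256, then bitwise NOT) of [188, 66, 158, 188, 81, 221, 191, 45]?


Sum = 1138 mod 256 = 114
Complement = 141

141


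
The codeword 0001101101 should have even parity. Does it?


Number of 1s: 5

No, parity error (5 ones)


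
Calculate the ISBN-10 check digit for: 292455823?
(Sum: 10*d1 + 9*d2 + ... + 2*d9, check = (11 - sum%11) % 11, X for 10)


Weighted sum: 244
244 mod 11 = 2

Check digit: 9


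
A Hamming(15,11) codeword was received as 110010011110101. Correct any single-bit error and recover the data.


Syndrome = 4: error at position 4

Data: 01001110101 (corrected bit 4)


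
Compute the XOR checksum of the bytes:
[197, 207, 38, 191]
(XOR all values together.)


XOR chain: 197 ^ 207 ^ 38 ^ 191 = 147

147


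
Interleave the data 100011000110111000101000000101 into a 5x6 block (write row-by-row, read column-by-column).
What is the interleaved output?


Matrix:
  100011
  000110
  111000
  101000
  000101
Read columns: 101100010000110010011100010001

101100010000110010011100010001


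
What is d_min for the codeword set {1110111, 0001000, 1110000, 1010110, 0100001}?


Comparing all pairs, minimum distance: 2
Can detect 1 errors, correct 0 errors

2


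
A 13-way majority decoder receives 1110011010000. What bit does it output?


Ones: 6 out of 13
Threshold: 7

0 (6/13 voted 1)


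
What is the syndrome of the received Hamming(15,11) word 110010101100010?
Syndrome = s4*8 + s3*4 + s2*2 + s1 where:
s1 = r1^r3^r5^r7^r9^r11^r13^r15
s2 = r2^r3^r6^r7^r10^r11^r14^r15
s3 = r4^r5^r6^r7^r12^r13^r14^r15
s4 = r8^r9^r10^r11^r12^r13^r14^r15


s1=0, s2=0, s3=1, s4=1

Syndrome = 12 (error at position 12)


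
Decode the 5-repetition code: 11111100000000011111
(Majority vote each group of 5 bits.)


Groups: 11111, 10000, 00000, 11111
Majority votes: 1001

1001


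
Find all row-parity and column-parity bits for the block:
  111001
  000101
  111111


Row parities: 000
Column parities: 000011

Row P: 000, Col P: 000011, Corner: 0


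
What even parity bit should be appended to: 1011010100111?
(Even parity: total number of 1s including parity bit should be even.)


Number of 1s in data: 8
Parity bit: 0

0


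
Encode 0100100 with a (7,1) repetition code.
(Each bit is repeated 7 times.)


Each bit -> 7 copies

0000000111111100000000000000111111100000000000000


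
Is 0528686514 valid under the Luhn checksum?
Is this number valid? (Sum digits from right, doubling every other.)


Luhn sum = 42
42 mod 10 = 2

Invalid (Luhn sum mod 10 = 2)


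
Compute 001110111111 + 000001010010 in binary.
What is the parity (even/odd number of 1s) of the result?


001110111111 = 959
000001010010 = 82
Sum = 1041 = 10000010001
1s count = 3

odd parity (3 ones in 10000010001)


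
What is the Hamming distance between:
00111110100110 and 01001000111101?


XOR: 01110110011011
Count of 1s: 9

9


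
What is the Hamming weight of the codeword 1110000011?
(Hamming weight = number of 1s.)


Counting 1s in 1110000011

5


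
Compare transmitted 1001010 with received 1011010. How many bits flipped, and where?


XOR: 0010000

1 error(s) at position(s): 2


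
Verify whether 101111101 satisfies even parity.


Number of 1s: 7

No, parity error (7 ones)


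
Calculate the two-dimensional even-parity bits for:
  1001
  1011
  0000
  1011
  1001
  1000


Row parities: 010101
Column parities: 1000

Row P: 010101, Col P: 1000, Corner: 1


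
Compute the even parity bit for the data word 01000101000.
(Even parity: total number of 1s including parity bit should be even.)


Number of 1s in data: 3
Parity bit: 1

1


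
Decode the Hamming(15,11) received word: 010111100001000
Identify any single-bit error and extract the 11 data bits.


Syndrome = 14: error at position 14

Data: 01110001010 (corrected bit 14)


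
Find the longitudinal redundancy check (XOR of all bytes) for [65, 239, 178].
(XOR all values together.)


XOR chain: 65 ^ 239 ^ 178 = 28

28


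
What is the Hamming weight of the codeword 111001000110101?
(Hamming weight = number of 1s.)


Counting 1s in 111001000110101

8


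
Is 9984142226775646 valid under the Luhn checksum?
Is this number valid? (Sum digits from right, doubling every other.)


Luhn sum = 84
84 mod 10 = 4

Invalid (Luhn sum mod 10 = 4)


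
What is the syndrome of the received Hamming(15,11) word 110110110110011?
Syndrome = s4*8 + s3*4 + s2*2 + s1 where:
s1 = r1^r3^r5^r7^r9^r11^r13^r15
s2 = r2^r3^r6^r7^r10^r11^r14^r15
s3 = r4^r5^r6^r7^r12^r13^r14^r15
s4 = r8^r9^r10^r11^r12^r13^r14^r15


s1=1, s2=0, s3=1, s4=1

Syndrome = 13 (error at position 13)


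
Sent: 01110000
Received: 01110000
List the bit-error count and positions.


XOR: 00000000

0 errors (received matches sent)


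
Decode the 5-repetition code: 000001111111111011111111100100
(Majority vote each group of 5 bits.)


Groups: 00000, 11111, 11111, 01111, 11111, 00100
Majority votes: 011110

011110


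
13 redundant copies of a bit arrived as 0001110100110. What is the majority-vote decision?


Ones: 6 out of 13
Threshold: 7

0 (6/13 voted 1)


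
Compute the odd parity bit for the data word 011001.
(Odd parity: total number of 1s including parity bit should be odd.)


Number of 1s in data: 3
Parity bit: 0

0


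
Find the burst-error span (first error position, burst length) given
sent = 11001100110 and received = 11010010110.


XOR: 00011110000

Burst at position 3, length 4


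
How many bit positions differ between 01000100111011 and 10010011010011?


XOR: 11010111101000
Count of 1s: 8

8


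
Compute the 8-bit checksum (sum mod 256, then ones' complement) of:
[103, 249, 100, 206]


Sum = 658 mod 256 = 146
Complement = 109

109
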